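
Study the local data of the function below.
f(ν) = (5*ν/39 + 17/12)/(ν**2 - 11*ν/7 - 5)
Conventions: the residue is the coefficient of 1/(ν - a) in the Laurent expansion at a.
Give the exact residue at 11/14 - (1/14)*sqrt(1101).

The factor ν**2 - 11*ν/7 - 5 splits as (ν - a)(ν - a') with a = 11/14 - (1/14)*sqrt(1101), a' = 11/14 + (1/14)*sqrt(1101). At the order-1 pole a set g(ν) = (ν - a)*f(ν) = [5*ν/39 + 17/12] / (ν - a').
Simple pole: residue = g(a) at a = 11/14 - (1/14)*sqrt(1101), which is 5/78 - (1657/171756)*sqrt(1101).

The residue is 5/78 - (1657/171756)*sqrt(1101).


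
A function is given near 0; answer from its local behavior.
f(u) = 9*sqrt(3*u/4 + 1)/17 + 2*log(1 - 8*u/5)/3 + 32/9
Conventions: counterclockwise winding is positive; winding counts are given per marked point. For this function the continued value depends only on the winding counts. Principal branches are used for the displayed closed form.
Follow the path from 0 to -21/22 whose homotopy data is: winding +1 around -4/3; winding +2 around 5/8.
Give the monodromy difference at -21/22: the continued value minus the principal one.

The rational part is single-valued and drops out of the difference; each branch term changes only by its own monodromy.
(9/17)*sqrt(1 - u/(-4/3)): winding +1 is odd, the square root flips sign, contributing -2*(9/17)*sqrt(1 - (-21/22)/(-4/3)) = -2*(9/17)*sqrt(25/88) = -(45/374)*sqrt(22).
(2/3)*log(1 - u/(5/8)): each positive loop around 5/8 adds 2*pi*i to the log, so winding +2 contributes (2/3)*(2)*2*pi*i = (8/3)*pi*i.
Summing the contributions at u = -21/22 gives (-(45/374)*sqrt(22)) + ((8/3)*pi)*i.

Continued minus principal equals (-(45/374)*sqrt(22)) + ((8/3)*pi)*i.


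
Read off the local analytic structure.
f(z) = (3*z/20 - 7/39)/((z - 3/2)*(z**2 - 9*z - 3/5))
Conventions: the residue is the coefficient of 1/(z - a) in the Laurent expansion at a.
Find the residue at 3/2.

The residue is -71/18486.

At the order-1 pole 3/2 set g(z) = (z - (3/2))*f(z) = (3*z/20 - 7/39)/(z**2 - 9*z - 3/5).
Simple pole: residue = g(a) at a = 3/2, which is -71/18486.


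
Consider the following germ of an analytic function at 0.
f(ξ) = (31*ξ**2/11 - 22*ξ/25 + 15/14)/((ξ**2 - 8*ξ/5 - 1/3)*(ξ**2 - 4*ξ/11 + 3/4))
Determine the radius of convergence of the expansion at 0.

The radius of convergence is -4/5 + (1/15)*sqrt(219).

Denominator factor (ξ**2 - 4*ξ/11 + 3/4): discriminant -347/121, complex-conjugate roots (2/11) + ((1/22)*sqrt(347))*i and (2/11) - ((1/22)*sqrt(347))*i; poles of order 1, moduli (1/2)*sqrt(3) and (1/2)*sqrt(3).
Denominator factor (ξ**2 - 8*ξ/5 - 1/3): discriminant 292/75, real irrational roots 4/5 + (1/15)*sqrt(219) and 4/5 - (1/15)*sqrt(219); poles of order 1, moduli 4/5 + (1/15)*sqrt(219) and -4/5 + (1/15)*sqrt(219).
The radius of convergence is the smallest modulus among the singular points: -4/5 + (1/15)*sqrt(219).


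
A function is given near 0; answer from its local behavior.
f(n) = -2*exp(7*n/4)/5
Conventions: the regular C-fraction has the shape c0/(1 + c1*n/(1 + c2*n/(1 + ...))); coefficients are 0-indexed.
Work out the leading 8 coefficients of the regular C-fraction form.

The regular C-fraction coefficients are [-2/5, -7/4, 7/8, -7/24, 7/24, -7/40, 7/40, -1/8].

Taylor coefficients (expand at 0): a_0 = -2/5, a_1 = -7/10, a_2 = -49/80, a_3 = -343/960, a_4 = -2401/15360, a_5 = -16807/307200, a_6 = -117649/7372800, a_7 = -117649/29491200.
c0 = a_0 = -2/5. Peel one level at a time: if S = 1 + c*n/S' with S'(0) = 1, then c is the n-coefficient of S and S' = c*n/(S - 1).
S_1 = c0/f = 1 + (-7/4)*n + (49/32)*n^2 + ...; c1 = -7/4.
S_2 = c1*n/(S_1 - 1) = 1 + (7/8)*n + (49/192)*n^2 + ...; c2 = 7/8.
S_3 = c2*n/(S_2 - 1) = 1 + (-7/24)*n + (49/576)*n^2 + ...; c3 = -7/24.
S_4 = c3*n/(S_3 - 1) = 1 + (7/24)*n + (49/960)*n^2 + ...; c4 = 7/24.
S_5 = c4*n/(S_4 - 1) = 1 + (-7/40)*n + (49/1600)*n^2 + ...; c5 = -7/40.
S_6 = c5*n/(S_5 - 1) = 1 + (7/40)*n + (7/320)*n^2 + ...; c6 = 7/40.
S_7 = c6*n/(S_6 - 1) = 1 + (-1/8)*n + ...; c7 = -1/8.


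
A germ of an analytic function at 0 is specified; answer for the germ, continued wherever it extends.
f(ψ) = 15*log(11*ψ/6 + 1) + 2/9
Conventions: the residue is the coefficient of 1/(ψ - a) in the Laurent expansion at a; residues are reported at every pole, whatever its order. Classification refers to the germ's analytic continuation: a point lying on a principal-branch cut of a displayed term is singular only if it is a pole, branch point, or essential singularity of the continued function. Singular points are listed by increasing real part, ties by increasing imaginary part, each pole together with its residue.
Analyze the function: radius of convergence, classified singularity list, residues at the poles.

Branch term (15)*log(1 - ψ/(-6/11)): its argument vanishes at ψ = -6/11, a logarithmic branch point, modulus 6/11.
The radius of convergence is the smallest modulus among the singular points: 6/11.

Radius of convergence at 0: 6/11.
At -6/11: a logarithmic branch point.


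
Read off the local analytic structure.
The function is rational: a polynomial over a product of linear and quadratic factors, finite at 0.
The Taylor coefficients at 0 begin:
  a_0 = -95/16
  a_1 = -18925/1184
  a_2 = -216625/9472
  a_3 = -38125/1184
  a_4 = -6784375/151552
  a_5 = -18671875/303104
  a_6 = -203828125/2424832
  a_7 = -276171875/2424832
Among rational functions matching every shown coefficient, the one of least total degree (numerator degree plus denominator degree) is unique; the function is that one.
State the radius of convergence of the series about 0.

No rational of total degree below 4 reproduces all 8 coefficients; solving the [2/2] Pade equations on them gives f(ζ) = (5*ζ**2 - 27*ζ/37 - 19/5)/(ζ - 4/5)**2, whose expansion matches every shown term.
Denominator factor (ζ - 4/5)^2: pole of order 2 at 4/5, modulus 4/5.
The radius of convergence is the smallest modulus among the singular points: 4/5.

The radius of convergence is 4/5.


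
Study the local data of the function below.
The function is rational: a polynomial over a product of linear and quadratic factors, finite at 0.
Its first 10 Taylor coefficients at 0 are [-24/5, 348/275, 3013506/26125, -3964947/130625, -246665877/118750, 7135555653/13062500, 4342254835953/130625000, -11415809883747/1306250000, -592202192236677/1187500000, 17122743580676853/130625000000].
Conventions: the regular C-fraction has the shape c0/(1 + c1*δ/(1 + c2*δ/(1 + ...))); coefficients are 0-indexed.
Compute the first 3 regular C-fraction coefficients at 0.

Taylor coefficients (read off): a_0 = -24/5, a_1 = 348/275, a_2 = 3013506/26125.
c0 = a_0 = -24/5. Peel one level at a time: if S = 1 + c*δ/S' with S'(0) = 1, then c is the δ-coefficient of S and S' = c*δ/(S - 1).
S_1 = c0/f = 1 + (29/110)*δ + (277037/11495)*δ^2 + ...; c1 = 29/110.
S_2 = c1*δ/(S_1 - 1) = 1 + (-19106/209)*δ + ...; c2 = -19106/209.

The regular C-fraction coefficients are [-24/5, 29/110, -19106/209].


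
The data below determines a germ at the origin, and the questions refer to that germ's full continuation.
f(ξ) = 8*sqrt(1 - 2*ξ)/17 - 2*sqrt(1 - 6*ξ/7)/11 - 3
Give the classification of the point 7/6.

The term (-2/11)*sqrt(1 - ξ/(7/6)) has argument 1 - 7/6/(7/6) = 0 at 7/6: a square-root (algebraic, two-sheeted) branch point; the remaining terms are analytic or single-valued there.

The point is an algebraic (square-root) branch point.


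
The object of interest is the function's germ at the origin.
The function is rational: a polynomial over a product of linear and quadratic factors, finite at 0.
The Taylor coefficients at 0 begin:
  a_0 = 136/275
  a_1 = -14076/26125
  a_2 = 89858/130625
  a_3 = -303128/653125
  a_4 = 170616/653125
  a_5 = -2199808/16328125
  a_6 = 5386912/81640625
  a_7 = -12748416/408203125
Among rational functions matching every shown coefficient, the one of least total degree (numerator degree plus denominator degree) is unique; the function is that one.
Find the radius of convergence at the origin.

The radius of convergence is 5/2.

No rational of total degree below 4 reproduces all 8 coefficients; solving the [2/2] Pade equations on them gives f(τ) = (21*τ**2/10 - 17*τ/19 + 34/11)/(τ + 5/2)**2, whose expansion matches every shown term.
Denominator factor (τ + 5/2)^2: pole of order 2 at -5/2, modulus 5/2.
The radius of convergence is the smallest modulus among the singular points: 5/2.


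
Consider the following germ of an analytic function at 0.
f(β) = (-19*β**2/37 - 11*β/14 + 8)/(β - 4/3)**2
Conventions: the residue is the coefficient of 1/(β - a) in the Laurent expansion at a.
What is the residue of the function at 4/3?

At the order-2 pole 4/3 set g(β) = (β - (4/3))^2*f(β) = -19*β**2/37 - 11*β/14 + 8.
Order-2 pole: residue = g'(a); g'(4/3) = -3349/1554, so the residue is -3349/1554.

The residue is -3349/1554.


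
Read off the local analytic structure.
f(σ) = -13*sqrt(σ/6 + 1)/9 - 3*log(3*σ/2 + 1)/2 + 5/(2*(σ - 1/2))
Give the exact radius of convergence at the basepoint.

The radius of convergence is 1/2.

Denominator factor (σ - 1/2): pole of order 1 at 1/2, modulus 1/2.
Branch term (-13/9)*sqrt(1 - σ/(-6)): its argument vanishes at σ = -6, a square-root branch point, modulus 6.
Branch term (-3/2)*log(1 - σ/(-2/3)): its argument vanishes at σ = -2/3, a logarithmic branch point, modulus 2/3.
The radius of convergence is the smallest modulus among the singular points: 1/2.


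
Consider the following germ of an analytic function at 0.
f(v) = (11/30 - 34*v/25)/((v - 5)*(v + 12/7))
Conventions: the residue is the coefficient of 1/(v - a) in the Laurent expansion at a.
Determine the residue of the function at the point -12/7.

The residue is -2833/7050.

At the order-1 pole -12/7 set g(v) = (v - (-12/7))*f(v) = (11/30 - 34*v/25)/(v - 5).
Simple pole: residue = g(a) at a = -12/7, which is -2833/7050.


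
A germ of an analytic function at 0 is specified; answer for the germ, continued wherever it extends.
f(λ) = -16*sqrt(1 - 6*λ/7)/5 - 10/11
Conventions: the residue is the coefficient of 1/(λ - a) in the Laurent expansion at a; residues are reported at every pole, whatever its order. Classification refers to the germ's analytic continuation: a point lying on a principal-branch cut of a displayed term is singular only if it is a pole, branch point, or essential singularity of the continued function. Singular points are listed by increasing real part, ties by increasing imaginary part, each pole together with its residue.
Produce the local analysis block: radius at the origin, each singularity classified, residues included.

Radius of convergence at 0: 7/6.
At 7/6: an algebraic (square-root) branch point.

Branch term (-16/5)*sqrt(1 - λ/(7/6)): its argument vanishes at λ = 7/6, a square-root branch point, modulus 7/6.
The radius of convergence is the smallest modulus among the singular points: 7/6.


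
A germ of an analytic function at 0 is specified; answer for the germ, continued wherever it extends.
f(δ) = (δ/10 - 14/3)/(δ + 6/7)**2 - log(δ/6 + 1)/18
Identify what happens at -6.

The point is a logarithmic branch point.

The term (-1/18)*log(1 - δ/(-6)) has argument 1 - -6/(-6) = 0 at -6: a logarithmic (infinitely-sheeted) branch point; the remaining terms are analytic or single-valued there.


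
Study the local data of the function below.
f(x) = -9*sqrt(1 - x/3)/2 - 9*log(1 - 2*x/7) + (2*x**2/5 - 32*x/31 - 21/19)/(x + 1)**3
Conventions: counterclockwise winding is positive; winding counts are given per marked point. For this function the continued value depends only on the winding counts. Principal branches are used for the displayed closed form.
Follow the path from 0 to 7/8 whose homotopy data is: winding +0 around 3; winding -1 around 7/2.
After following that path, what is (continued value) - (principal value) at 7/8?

The rational part is single-valued and drops out of the difference; each branch term changes only by its own monodromy.
(-9/2)*sqrt(1 - x/(3)): winding +0 is even, the square root returns to the same sheet, contribution 0.
(-9)*log(1 - x/(7/2)): each positive loop around 7/2 adds 2*pi*i to the log, so winding -1 contributes (-9)*(-1)*2*pi*i = (18)*pi*i.
Summing the contributions at x = 7/8 gives (18)*pi*i.

Continued minus principal equals (18)*pi*i.


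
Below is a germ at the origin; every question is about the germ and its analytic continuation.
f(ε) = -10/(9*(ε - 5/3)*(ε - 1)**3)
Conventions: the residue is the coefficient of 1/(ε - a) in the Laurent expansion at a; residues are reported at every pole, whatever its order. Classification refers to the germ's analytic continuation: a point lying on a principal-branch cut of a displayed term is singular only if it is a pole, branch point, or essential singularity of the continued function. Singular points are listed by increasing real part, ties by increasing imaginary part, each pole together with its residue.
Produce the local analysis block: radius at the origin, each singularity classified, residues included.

Radius of convergence at 0: 1.
At 1: a pole of order 3; residue 15/4.
At 5/3: a pole of order 1; residue -15/4.

Denominator factor (ε - 5/3): pole of order 1 at 5/3, modulus 5/3.
Denominator factor (ε - 1)^3: pole of order 3 at 1, modulus 1.
The radius of convergence is the smallest modulus among the singular points: 1.
At the order-3 pole 1 set g(ε) = (ε - (1))^3*f(ε) = -10/(9*(ε - 5/3)).
Order-3 pole: residue = g''(a)/2; g''(1) = 15/2, so the residue is 15/4.
At the order-1 pole 5/3 set g(ε) = (ε - (5/3))*f(ε) = -10/(9*(ε - 1)**3).
Simple pole: residue = g(a) at a = 5/3, which is -15/4.
List the singular points by increasing real part (a conjugate pair: the negative imaginary part first).


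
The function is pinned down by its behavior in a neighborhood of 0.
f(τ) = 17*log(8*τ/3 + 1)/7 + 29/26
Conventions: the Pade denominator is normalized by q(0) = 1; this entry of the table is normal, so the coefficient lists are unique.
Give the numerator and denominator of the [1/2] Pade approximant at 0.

The Pade approximant has numerator coefficients [29/26, 7171832/890253]; denominator coefficients [1, 13856/9783, -14144/29349].

Taylor coefficients needed (expand at 0): a_0 = 29/26, a_1 = 136/21, a_2 = -544/63, a_3 = 8704/567.
Write the denominator as Q(τ) = 1 + q1*τ + q2*τ^2. Requiring Q*f - P = O(τ^4) with deg P <= 1 kills the coefficients of τ^2..τ^3 in Q*f:
  τ^2: a_2 + q1*a_1 + q2*a_0 = 0, i.e. -544/63 + (136/21)*q1 + (29/26)*q2 = 0.
  τ^3: a_3 + q1*a_2 + q2*a_1 = 0, i.e. 8704/567 + (-544/63)*q1 + (136/21)*q2 = 0.
Solving this linear system: q1 = 13856/9783, q2 = -14144/29349.
The numerator is Q*f truncated at degree 1: P0 = a_0 = 29/26; P1 = a_1 + q1*a_0 = 7171832/890253.


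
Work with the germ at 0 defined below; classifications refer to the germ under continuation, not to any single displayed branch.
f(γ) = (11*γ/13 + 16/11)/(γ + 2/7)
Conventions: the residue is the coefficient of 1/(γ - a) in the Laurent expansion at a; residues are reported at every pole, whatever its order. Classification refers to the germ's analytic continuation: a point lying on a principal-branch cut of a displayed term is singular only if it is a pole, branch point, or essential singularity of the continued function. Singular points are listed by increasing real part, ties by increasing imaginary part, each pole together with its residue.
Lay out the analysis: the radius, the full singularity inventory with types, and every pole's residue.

Denominator factor (γ + 2/7): pole of order 1 at -2/7, modulus 2/7.
The radius of convergence is the smallest modulus among the singular points: 2/7.
At the order-1 pole -2/7 set g(γ) = (γ - (-2/7))*f(γ) = 11*γ/13 + 16/11.
Simple pole: residue = g(a) at a = -2/7, which is 1214/1001.

Radius of convergence at 0: 2/7.
At -2/7: a pole of order 1; residue 1214/1001.


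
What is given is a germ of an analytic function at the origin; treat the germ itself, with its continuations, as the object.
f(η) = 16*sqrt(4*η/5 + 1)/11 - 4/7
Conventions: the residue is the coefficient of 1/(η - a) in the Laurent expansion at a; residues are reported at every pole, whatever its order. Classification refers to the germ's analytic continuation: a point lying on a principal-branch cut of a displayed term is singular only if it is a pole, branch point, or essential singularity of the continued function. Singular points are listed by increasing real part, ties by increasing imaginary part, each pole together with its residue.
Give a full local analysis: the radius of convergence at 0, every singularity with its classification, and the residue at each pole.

Branch term (16/11)*sqrt(1 - η/(-5/4)): its argument vanishes at η = -5/4, a square-root branch point, modulus 5/4.
The radius of convergence is the smallest modulus among the singular points: 5/4.

Radius of convergence at 0: 5/4.
At -5/4: an algebraic (square-root) branch point.


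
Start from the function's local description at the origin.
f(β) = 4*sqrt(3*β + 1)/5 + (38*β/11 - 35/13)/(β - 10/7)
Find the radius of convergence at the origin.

Denominator factor (β - 10/7): pole of order 1 at 10/7, modulus 10/7.
Branch term (4/5)*sqrt(1 - β/(-1/3)): its argument vanishes at β = -1/3, a square-root branch point, modulus 1/3.
The radius of convergence is the smallest modulus among the singular points: 1/3.

The radius of convergence is 1/3.


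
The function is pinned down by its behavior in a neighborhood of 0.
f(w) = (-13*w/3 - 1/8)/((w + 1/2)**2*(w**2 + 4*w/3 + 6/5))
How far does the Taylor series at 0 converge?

Denominator factor (w**2 + 4*w/3 + 6/5): discriminant -136/45, complex-conjugate roots (-2/3) + ((1/15)*sqrt(170))*i and (-2/3) - ((1/15)*sqrt(170))*i; poles of order 1, moduli (1/5)*sqrt(30) and (1/5)*sqrt(30).
Denominator factor (w + 1/2)^2: pole of order 2 at -1/2, modulus 1/2.
The radius of convergence is the smallest modulus among the singular points: 1/2.

The radius of convergence is 1/2.


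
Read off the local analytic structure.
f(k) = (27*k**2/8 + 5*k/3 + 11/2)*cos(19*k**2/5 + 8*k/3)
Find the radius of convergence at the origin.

The radius of convergence is infinite.

The factor cos(19*k**2/5 + 8*k/3) is entire and contributes no finite singular point.
The polynomial part has no poles.
No finite singular points: the Taylor series at 0 converges everywhere.


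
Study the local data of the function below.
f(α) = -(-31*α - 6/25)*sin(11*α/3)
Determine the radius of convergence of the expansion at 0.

The radius of convergence is infinite.

The factor -sin(11*α/3) is entire and contributes no finite singular point.
The polynomial part has no poles.
No finite singular points: the Taylor series at 0 converges everywhere.


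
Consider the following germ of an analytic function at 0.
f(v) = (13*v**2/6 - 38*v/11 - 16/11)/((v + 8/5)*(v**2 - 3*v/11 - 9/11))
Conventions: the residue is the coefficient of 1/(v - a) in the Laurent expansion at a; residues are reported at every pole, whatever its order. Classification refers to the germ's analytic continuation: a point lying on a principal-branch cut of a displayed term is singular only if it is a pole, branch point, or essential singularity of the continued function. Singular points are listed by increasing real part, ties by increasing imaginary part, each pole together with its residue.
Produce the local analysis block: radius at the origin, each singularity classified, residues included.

Denominator factor (v + 8/5): pole of order 1 at -8/5, modulus 8/5.
Denominator factor (v**2 - 3*v/11 - 9/11): discriminant 405/121, real irrational roots 3/22 + (9/22)*sqrt(5) and 3/22 - (9/22)*sqrt(5); poles of order 1, moduli 3/22 + (9/22)*sqrt(5) and -3/22 + (9/22)*sqrt(5).
The radius of convergence is the smallest modulus among the singular points: -3/22 + (9/22)*sqrt(5).
At the order-1 pole -8/5 set g(v) = (v - (-8/5))*f(v) = (13*v**2/6 - 38*v/11 - 16/11)/(v**2 - 3*v/11 - 9/11).
Simple pole: residue = g(a) at a = -8/5, which is 7936/1797.
The factor v**2 - 3*v/11 - 9/11 splits as (v - a)(v - a') with a = 3/22 - (9/22)*sqrt(5), a' = 3/22 + (9/22)*sqrt(5). At the order-1 pole a set g(v) = (v - a)*f(v) = [(13*v**2/6 - 38*v/11 - 16/11)/(v + 8/5)] / (v - a').
Simple pole: residue = g(a) at a = 3/22 - (9/22)*sqrt(5), which is -2695/2396 - (5495/21564)*sqrt(5).
The factor v**2 - 3*v/11 - 9/11 splits as (v - a)(v - a') with a = 3/22 + (9/22)*sqrt(5), a' = 3/22 - (9/22)*sqrt(5). At the order-1 pole a set g(v) = (v - a)*f(v) = [(13*v**2/6 - 38*v/11 - 16/11)/(v + 8/5)] / (v - a').
Simple pole: residue = g(a) at a = 3/22 + (9/22)*sqrt(5), which is -2695/2396 + (5495/21564)*sqrt(5).
List the singular points by increasing real part (a conjugate pair: the negative imaginary part first).

Radius of convergence at 0: -3/22 + (9/22)*sqrt(5).
At -8/5: a pole of order 1; residue 7936/1797.
At 3/22 - (9/22)*sqrt(5): a pole of order 1; residue -2695/2396 - (5495/21564)*sqrt(5).
At 3/22 + (9/22)*sqrt(5): a pole of order 1; residue -2695/2396 + (5495/21564)*sqrt(5).


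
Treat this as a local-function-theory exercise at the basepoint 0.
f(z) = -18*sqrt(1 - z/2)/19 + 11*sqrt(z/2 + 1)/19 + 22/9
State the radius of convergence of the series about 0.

Branch term (11/19)*sqrt(1 - z/(-2)): its argument vanishes at z = -2, a square-root branch point, modulus 2.
Branch term (-18/19)*sqrt(1 - z/(2)): its argument vanishes at z = 2, a square-root branch point, modulus 2.
The radius of convergence is the smallest modulus among the singular points: 2.

The radius of convergence is 2.


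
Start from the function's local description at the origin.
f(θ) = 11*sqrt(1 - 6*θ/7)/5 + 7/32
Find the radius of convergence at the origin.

The radius of convergence is 7/6.

Branch term (11/5)*sqrt(1 - θ/(7/6)): its argument vanishes at θ = 7/6, a square-root branch point, modulus 7/6.
The radius of convergence is the smallest modulus among the singular points: 7/6.


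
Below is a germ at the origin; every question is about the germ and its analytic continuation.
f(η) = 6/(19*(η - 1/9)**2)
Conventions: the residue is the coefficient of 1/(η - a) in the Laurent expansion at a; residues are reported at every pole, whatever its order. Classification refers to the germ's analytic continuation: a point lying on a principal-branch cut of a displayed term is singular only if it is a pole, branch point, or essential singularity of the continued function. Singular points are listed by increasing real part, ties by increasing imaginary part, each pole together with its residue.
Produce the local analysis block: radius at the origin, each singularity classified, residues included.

Radius of convergence at 0: 1/9.
At 1/9: a pole of order 2; residue 0.

Denominator factor (η - 1/9)^2: pole of order 2 at 1/9, modulus 1/9.
The radius of convergence is the smallest modulus among the singular points: 1/9.
At the order-2 pole 1/9 set g(η) = (η - (1/9))^2*f(η) = 6/19.
Order-2 pole: residue = g'(a); g'(1/9) = 0, so the residue is 0.


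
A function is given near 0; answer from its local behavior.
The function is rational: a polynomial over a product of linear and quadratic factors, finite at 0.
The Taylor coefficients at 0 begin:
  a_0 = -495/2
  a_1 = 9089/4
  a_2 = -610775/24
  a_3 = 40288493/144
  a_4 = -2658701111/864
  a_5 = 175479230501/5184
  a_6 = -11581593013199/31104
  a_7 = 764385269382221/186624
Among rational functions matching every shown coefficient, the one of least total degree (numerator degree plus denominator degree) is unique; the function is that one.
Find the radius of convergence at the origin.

The radius of convergence is 1/11.

No rational of total degree below 4 reproduces all 8 coefficients; solving the [1/3] Pade equations on them gives f(ε) = (7*ε/33 - 15)/((ε + 1/11)*(ε**2 - 11*ε/9 + 2/3)), whose expansion matches every shown term.
Denominator factor (ε**2 - 11*ε/9 + 2/3): discriminant -95/81, complex-conjugate roots (11/18) + ((1/18)*sqrt(95))*i and (11/18) - ((1/18)*sqrt(95))*i; poles of order 1, moduli (1/3)*sqrt(6) and (1/3)*sqrt(6).
Denominator factor (ε + 1/11): pole of order 1 at -1/11, modulus 1/11.
The radius of convergence is the smallest modulus among the singular points: 1/11.


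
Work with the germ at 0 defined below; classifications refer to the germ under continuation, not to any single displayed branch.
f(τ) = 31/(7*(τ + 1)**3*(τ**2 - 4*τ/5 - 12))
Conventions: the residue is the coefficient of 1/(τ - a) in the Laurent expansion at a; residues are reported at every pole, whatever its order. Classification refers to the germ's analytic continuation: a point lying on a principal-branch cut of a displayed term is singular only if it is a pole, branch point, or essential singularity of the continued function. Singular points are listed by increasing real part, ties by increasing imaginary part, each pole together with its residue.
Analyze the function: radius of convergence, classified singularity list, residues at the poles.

Denominator factor (τ**2 - 4*τ/5 - 12): discriminant 1216/25, real irrational roots 2/5 + (4/5)*sqrt(19) and 2/5 - (4/5)*sqrt(19); poles of order 1, moduli 2/5 + (4/5)*sqrt(19) and -2/5 + (4/5)*sqrt(19).
Denominator factor (τ + 1)^3: pole of order 3 at -1, modulus 1.
The radius of convergence is the smallest modulus among the singular points: 1.
The factor τ**2 - 4*τ/5 - 12 splits as (τ - a)(τ - a') with a = 2/5 - (4/5)*sqrt(19), a' = 2/5 + (4/5)*sqrt(19). At the order-1 pole a set g(τ) = (τ - a)*f(τ) = [31/(7*(τ + 1)**3)] / (τ - a').
Simple pole: residue = g(a) at a = 2/5 - (4/5)*sqrt(19), which is 69905/1857114 + (148955/20162952)*sqrt(19).
At the order-3 pole -1 set g(τ) = (τ - (-1))^3*f(τ) = 31/(7*(τ**2 - 4*τ/5 - 12)).
Order-3 pole: residue = g''(a)/2; g''(-1) = -139810/928557, so the residue is -69905/928557.
The factor τ**2 - 4*τ/5 - 12 splits as (τ - a)(τ - a') with a = 2/5 + (4/5)*sqrt(19), a' = 2/5 - (4/5)*sqrt(19). At the order-1 pole a set g(τ) = (τ - a)*f(τ) = [31/(7*(τ + 1)**3)] / (τ - a').
Simple pole: residue = g(a) at a = 2/5 + (4/5)*sqrt(19), which is 69905/1857114 - (148955/20162952)*sqrt(19).
List the singular points by increasing real part (a conjugate pair: the negative imaginary part first).

Radius of convergence at 0: 1.
At 2/5 - (4/5)*sqrt(19): a pole of order 1; residue 69905/1857114 + (148955/20162952)*sqrt(19).
At -1: a pole of order 3; residue -69905/928557.
At 2/5 + (4/5)*sqrt(19): a pole of order 1; residue 69905/1857114 - (148955/20162952)*sqrt(19).


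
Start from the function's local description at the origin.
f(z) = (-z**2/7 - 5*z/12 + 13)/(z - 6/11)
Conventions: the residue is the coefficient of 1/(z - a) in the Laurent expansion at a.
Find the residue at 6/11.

The residue is 21565/1694.

At the order-1 pole 6/11 set g(z) = (z - (6/11))*f(z) = -z**2/7 - 5*z/12 + 13.
Simple pole: residue = g(a) at a = 6/11, which is 21565/1694.


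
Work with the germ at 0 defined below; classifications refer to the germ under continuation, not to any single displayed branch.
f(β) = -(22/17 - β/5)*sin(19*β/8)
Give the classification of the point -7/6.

The point is a regular point.

There is no denominator, hence no pole anywhere.
The factor -sin(19*β/8) is entire.
So the germ continues analytically to -7/6.


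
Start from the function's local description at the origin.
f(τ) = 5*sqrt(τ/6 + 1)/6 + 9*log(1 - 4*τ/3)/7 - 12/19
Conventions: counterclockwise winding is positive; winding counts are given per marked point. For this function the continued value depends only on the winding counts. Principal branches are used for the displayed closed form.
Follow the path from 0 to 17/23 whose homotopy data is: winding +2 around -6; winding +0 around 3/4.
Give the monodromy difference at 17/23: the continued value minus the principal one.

Continued minus principal equals 0.

The rational part is single-valued and drops out of the difference; each branch term changes only by its own monodromy.
(5/6)*sqrt(1 - τ/(-6)): winding +2 is even, the square root returns to the same sheet, contribution 0.
(9/7)*log(1 - τ/(3/4)): winding 0 around 3/4, so this term returns to its principal value, contribution 0.
Summing the contributions at τ = 17/23 gives 0.


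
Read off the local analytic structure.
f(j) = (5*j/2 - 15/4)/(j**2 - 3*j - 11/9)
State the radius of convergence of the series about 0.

Denominator factor (j**2 - 3*j - 11/9): discriminant 125/9, real irrational roots 3/2 + (5/6)*sqrt(5) and 3/2 - (5/6)*sqrt(5); poles of order 1, moduli 3/2 + (5/6)*sqrt(5) and -3/2 + (5/6)*sqrt(5).
The radius of convergence is the smallest modulus among the singular points: -3/2 + (5/6)*sqrt(5).

The radius of convergence is -3/2 + (5/6)*sqrt(5).


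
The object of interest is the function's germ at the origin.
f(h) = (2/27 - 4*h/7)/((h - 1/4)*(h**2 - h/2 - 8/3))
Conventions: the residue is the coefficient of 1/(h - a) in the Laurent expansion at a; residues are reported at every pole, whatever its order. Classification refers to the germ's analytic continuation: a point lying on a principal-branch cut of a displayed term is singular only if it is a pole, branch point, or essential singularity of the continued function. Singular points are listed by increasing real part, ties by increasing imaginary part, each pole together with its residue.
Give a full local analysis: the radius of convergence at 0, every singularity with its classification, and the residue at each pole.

Denominator factor (h**2 - h/2 - 8/3): discriminant 131/12, real irrational roots 1/4 + (1/12)*sqrt(393) and 1/4 - (1/12)*sqrt(393); poles of order 1, moduli 1/4 + (1/12)*sqrt(393) and -1/4 + (1/12)*sqrt(393).
Denominator factor (h - 1/4): pole of order 1 at 1/4, modulus 1/4.
The radius of convergence is the smallest modulus among the singular points: 1/4.
The factor h**2 - h/2 - 8/3 splits as (h - a)(h - a') with a = 1/4 - (1/12)*sqrt(393), a' = 1/4 + (1/12)*sqrt(393). At the order-1 pole a set g(h) = (h - a)*f(h) = [(2/27 - 4*h/7)/(h - 1/4)] / (h - a').
Simple pole: residue = g(a) at a = 1/4 - (1/12)*sqrt(393), which is -104/8253 + (8/917)*sqrt(393).
At the order-1 pole 1/4 set g(h) = (h - (1/4))*f(h) = (2/27 - 4*h/7)/(h**2 - h/2 - 8/3).
Simple pole: residue = g(a) at a = 1/4, which is 208/8253.
The factor h**2 - h/2 - 8/3 splits as (h - a)(h - a') with a = 1/4 + (1/12)*sqrt(393), a' = 1/4 - (1/12)*sqrt(393). At the order-1 pole a set g(h) = (h - a)*f(h) = [(2/27 - 4*h/7)/(h - 1/4)] / (h - a').
Simple pole: residue = g(a) at a = 1/4 + (1/12)*sqrt(393), which is -104/8253 - (8/917)*sqrt(393).
List the singular points by increasing real part (a conjugate pair: the negative imaginary part first).

Radius of convergence at 0: 1/4.
At 1/4 - (1/12)*sqrt(393): a pole of order 1; residue -104/8253 + (8/917)*sqrt(393).
At 1/4: a pole of order 1; residue 208/8253.
At 1/4 + (1/12)*sqrt(393): a pole of order 1; residue -104/8253 - (8/917)*sqrt(393).


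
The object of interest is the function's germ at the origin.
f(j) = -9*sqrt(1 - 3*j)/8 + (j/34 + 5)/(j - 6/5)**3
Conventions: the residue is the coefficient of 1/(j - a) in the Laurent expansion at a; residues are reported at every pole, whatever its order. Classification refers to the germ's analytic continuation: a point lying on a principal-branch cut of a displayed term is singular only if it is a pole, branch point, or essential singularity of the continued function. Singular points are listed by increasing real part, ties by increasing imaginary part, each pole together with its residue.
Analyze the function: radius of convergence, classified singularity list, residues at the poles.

Denominator factor (j - 6/5)^3: pole of order 3 at 6/5, modulus 6/5.
Branch term (-9/8)*sqrt(1 - j/(1/3)): its argument vanishes at j = 1/3, a square-root branch point, modulus 1/3.
The radius of convergence is the smallest modulus among the singular points: 1/3.
The branch term is analytic at 6/5 and contributes nothing to the residue; only the rational part matters.
At the order-3 pole 6/5 set g(j) = (j - (6/5))^3*(rational part) = j/34 + 5.
Order-3 pole: residue = g''(a)/2; g''(6/5) = 0, so the residue is 0.
List the singular points by increasing real part (a conjugate pair: the negative imaginary part first).

Radius of convergence at 0: 1/3.
At 1/3: an algebraic (square-root) branch point.
At 6/5: a pole of order 3; residue 0.


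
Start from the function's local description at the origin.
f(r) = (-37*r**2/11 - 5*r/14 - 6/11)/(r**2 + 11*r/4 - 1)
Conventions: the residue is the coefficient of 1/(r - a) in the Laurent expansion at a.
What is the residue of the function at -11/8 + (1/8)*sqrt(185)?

The factor r**2 + 11*r/4 - 1 splits as (r - a)(r - a') with a = -11/8 + (1/8)*sqrt(185), a' = -11/8 - (1/8)*sqrt(185). At the order-1 pole a set g(r) = (r - a)*f(r) = [-37*r**2/11 - 5*r/14 - 6/11] / (r - a').
Simple pole: residue = g(a) at a = -11/8 + (1/8)*sqrt(185), which is 249/56 - (39761/113960)*sqrt(185).

The residue is 249/56 - (39761/113960)*sqrt(185).


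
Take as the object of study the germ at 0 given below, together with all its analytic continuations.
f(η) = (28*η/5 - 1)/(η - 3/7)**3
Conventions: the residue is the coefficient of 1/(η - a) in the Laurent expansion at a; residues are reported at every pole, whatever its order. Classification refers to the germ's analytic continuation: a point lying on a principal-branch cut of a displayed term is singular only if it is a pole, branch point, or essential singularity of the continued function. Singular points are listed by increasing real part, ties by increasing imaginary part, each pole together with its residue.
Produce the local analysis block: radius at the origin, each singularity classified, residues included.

Denominator factor (η - 3/7)^3: pole of order 3 at 3/7, modulus 3/7.
The radius of convergence is the smallest modulus among the singular points: 3/7.
At the order-3 pole 3/7 set g(η) = (η - (3/7))^3*f(η) = 28*η/5 - 1.
Order-3 pole: residue = g''(a)/2; g''(3/7) = 0, so the residue is 0.

Radius of convergence at 0: 3/7.
At 3/7: a pole of order 3; residue 0.


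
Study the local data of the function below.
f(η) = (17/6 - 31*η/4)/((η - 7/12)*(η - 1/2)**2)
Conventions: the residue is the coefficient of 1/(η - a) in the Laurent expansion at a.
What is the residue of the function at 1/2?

The residue is 243.

At the order-2 pole 1/2 set g(η) = (η - (1/2))^2*f(η) = (17/6 - 31*η/4)/(η - 7/12).
Order-2 pole: residue = g'(a); g'(1/2) = 243, so the residue is 243.


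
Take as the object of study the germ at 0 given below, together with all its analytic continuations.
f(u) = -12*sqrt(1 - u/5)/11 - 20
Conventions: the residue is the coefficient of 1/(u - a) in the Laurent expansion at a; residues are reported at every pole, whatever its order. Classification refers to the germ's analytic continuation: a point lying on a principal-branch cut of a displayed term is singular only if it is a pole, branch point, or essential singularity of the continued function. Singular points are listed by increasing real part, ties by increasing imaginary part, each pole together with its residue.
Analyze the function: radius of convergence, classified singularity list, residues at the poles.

Radius of convergence at 0: 5.
At 5: an algebraic (square-root) branch point.

Branch term (-12/11)*sqrt(1 - u/(5)): its argument vanishes at u = 5, a square-root branch point, modulus 5.
The radius of convergence is the smallest modulus among the singular points: 5.


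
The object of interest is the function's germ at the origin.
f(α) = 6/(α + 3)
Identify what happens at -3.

The point is a pole of order 1.

The denominator factor α + 3 vanishes at -3 and appears to the power 1; the numerator there equals 6, nonzero, and no other factor vanishes.
Hence a pole whose order is the multiplicity, 1.


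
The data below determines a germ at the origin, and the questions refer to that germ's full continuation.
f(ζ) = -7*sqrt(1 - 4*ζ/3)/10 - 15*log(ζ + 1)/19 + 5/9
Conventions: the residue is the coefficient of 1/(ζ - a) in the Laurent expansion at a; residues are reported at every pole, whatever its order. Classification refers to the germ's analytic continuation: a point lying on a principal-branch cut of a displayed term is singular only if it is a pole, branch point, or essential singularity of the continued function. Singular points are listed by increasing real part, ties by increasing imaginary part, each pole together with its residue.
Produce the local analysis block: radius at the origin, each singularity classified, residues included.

Branch term (-15/19)*log(1 - ζ/(-1)): its argument vanishes at ζ = -1, a logarithmic branch point, modulus 1.
Branch term (-7/10)*sqrt(1 - ζ/(3/4)): its argument vanishes at ζ = 3/4, a square-root branch point, modulus 3/4.
The radius of convergence is the smallest modulus among the singular points: 3/4.
List the singular points by increasing real part (a conjugate pair: the negative imaginary part first).

Radius of convergence at 0: 3/4.
At -1: a logarithmic branch point.
At 3/4: an algebraic (square-root) branch point.


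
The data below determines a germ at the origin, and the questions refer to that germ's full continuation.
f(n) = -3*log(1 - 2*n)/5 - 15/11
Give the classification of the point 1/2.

The point is a logarithmic branch point.

The term (-3/5)*log(1 - n/(1/2)) has argument 1 - 1/2/(1/2) = 0 at 1/2: a logarithmic (infinitely-sheeted) branch point; the remaining terms are analytic or single-valued there.


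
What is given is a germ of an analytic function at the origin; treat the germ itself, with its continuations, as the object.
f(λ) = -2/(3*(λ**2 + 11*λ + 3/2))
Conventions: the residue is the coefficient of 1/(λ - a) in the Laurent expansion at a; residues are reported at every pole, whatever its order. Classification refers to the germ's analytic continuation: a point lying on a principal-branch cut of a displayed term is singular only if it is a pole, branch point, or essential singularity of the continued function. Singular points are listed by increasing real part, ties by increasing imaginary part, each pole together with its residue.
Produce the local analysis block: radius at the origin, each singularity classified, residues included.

Denominator factor (λ**2 + 11*λ + 3/2): discriminant 115, real irrational roots -11/2 + (1/2)*sqrt(115) and -11/2 - (1/2)*sqrt(115); poles of order 1, moduli 11/2 - (1/2)*sqrt(115) and 11/2 + (1/2)*sqrt(115).
The radius of convergence is the smallest modulus among the singular points: 11/2 - (1/2)*sqrt(115).
The factor λ**2 + 11*λ + 3/2 splits as (λ - a)(λ - a') with a = -11/2 - (1/2)*sqrt(115), a' = -11/2 + (1/2)*sqrt(115). At the order-1 pole a set g(λ) = (λ - a)*f(λ) = [-2/3] / (λ - a').
Simple pole: residue = g(a) at a = -11/2 - (1/2)*sqrt(115), which is (2/345)*sqrt(115).
The factor λ**2 + 11*λ + 3/2 splits as (λ - a)(λ - a') with a = -11/2 + (1/2)*sqrt(115), a' = -11/2 - (1/2)*sqrt(115). At the order-1 pole a set g(λ) = (λ - a)*f(λ) = [-2/3] / (λ - a').
Simple pole: residue = g(a) at a = -11/2 + (1/2)*sqrt(115), which is -(2/345)*sqrt(115).
List the singular points by increasing real part (a conjugate pair: the negative imaginary part first).

Radius of convergence at 0: 11/2 - (1/2)*sqrt(115).
At -11/2 - (1/2)*sqrt(115): a pole of order 1; residue (2/345)*sqrt(115).
At -11/2 + (1/2)*sqrt(115): a pole of order 1; residue -(2/345)*sqrt(115).


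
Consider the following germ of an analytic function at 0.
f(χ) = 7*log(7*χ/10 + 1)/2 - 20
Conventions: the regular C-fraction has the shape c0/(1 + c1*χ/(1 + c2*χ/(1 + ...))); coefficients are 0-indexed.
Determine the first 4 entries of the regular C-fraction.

Taylor coefficients (expand at 0): a_0 = -20, a_1 = 49/20, a_2 = -343/400, a_3 = 2401/6000.
c0 = a_0 = -20. Peel one level at a time: if S = 1 + c*χ/S' with S'(0) = 1, then c is the χ-coefficient of S and S' = c*χ/(S - 1).
S_1 = c0/f = 1 + (49/400)*χ + (-4459/160000)*χ^2 + ...; c1 = 49/400.
S_2 = c1*χ/(S_1 - 1) = 1 + (91/400)*χ + (-49/1200)*χ^2 + ...; c2 = 91/400.
S_3 = c2*χ/(S_2 - 1) = 1 + (7/39)*χ + ...; c3 = 7/39.

The regular C-fraction coefficients are [-20, 49/400, 91/400, 7/39].
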